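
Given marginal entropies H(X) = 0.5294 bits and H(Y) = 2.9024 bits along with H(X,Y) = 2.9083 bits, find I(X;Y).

I(X;Y) = H(X) + H(Y) - H(X,Y)
I(X;Y) = 0.5294 + 2.9024 - 2.9083 = 0.5235 bits


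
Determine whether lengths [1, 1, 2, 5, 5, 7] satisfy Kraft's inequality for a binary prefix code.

Kraft inequality: Σ 2^(-l_i) ≤ 1 for prefix-free code
Calculating: 2^(-1) + 2^(-1) + 2^(-2) + 2^(-5) + 2^(-5) + 2^(-7)
= 0.5 + 0.5 + 0.25 + 0.03125 + 0.03125 + 0.0078125
= 1.3203
Since 1.3203 > 1, prefix-free code does not exist


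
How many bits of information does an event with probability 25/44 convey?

Information content I(x) = -log₂(p(x))
I = -log₂(25/44) = -log₂(0.5682)
I = 0.8156 bits


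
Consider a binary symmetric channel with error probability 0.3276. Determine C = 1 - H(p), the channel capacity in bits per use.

For BSC with error probability p:
C = 1 - H(p) where H(p) is binary entropy
H(0.3276) = -0.3276 × log₂(0.3276) - 0.6724 × log₂(0.6724)
H(p) = 0.9125
C = 1 - 0.9125 = 0.0875 bits/use


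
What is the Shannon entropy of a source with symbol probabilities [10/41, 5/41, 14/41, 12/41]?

H(X) = -Σ p(x) log₂ p(x)
  -10/41 × log₂(10/41) = 0.4965
  -5/41 × log₂(5/41) = 0.3702
  -14/41 × log₂(14/41) = 0.5293
  -12/41 × log₂(12/41) = 0.5188
H(X) = 1.9148 bits


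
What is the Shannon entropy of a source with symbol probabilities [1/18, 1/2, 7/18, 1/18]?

H(X) = -Σ p(x) log₂ p(x)
  -1/18 × log₂(1/18) = 0.2317
  -1/2 × log₂(1/2) = 0.5000
  -7/18 × log₂(7/18) = 0.5299
  -1/18 × log₂(1/18) = 0.2317
H(X) = 1.4932 bits


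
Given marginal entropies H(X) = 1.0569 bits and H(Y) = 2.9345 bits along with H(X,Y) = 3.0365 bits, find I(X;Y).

I(X;Y) = H(X) + H(Y) - H(X,Y)
I(X;Y) = 1.0569 + 2.9345 - 3.0365 = 0.9549 bits


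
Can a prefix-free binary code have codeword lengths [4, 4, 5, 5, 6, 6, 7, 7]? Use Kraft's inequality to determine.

Kraft inequality: Σ 2^(-l_i) ≤ 1 for prefix-free code
Calculating: 2^(-4) + 2^(-4) + 2^(-5) + 2^(-5) + 2^(-6) + 2^(-6) + 2^(-7) + 2^(-7)
= 0.0625 + 0.0625 + 0.03125 + 0.03125 + 0.015625 + 0.015625 + 0.0078125 + 0.0078125
= 0.2344
Since 0.2344 ≤ 1, prefix-free code exists


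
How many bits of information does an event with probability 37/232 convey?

Information content I(x) = -log₂(p(x))
I = -log₂(37/232) = -log₂(0.1595)
I = 2.6485 bits


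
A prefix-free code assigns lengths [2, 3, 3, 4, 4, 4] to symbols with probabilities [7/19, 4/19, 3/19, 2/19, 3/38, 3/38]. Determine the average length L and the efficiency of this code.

Average length L = Σ p_i × l_i = 2.8947 bits
Entropy H = 2.3447 bits
Efficiency η = H/L × 100% = 81.00%


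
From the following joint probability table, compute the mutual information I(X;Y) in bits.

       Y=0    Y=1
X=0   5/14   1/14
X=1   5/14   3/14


H(X) = 0.9852, H(Y) = 0.8631, H(X,Y) = 1.8092
I(X;Y) = H(X) + H(Y) - H(X,Y) = 0.0391 bits


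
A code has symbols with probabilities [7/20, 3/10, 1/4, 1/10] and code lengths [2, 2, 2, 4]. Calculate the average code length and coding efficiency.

Average length L = Σ p_i × l_i = 2.2000 bits
Entropy H = 1.8834 bits
Efficiency η = H/L × 100% = 85.61%


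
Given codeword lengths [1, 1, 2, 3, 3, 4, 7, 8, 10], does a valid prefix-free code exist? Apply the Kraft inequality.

Kraft inequality: Σ 2^(-l_i) ≤ 1 for prefix-free code
Calculating: 2^(-1) + 2^(-1) + 2^(-2) + 2^(-3) + 2^(-3) + 2^(-4) + 2^(-7) + 2^(-8) + 2^(-10)
= 0.5 + 0.5 + 0.25 + 0.125 + 0.125 + 0.0625 + 0.0078125 + 0.00390625 + 0.0009765625
= 1.5752
Since 1.5752 > 1, prefix-free code does not exist


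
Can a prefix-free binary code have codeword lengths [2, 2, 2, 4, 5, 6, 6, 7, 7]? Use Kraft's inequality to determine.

Kraft inequality: Σ 2^(-l_i) ≤ 1 for prefix-free code
Calculating: 2^(-2) + 2^(-2) + 2^(-2) + 2^(-4) + 2^(-5) + 2^(-6) + 2^(-6) + 2^(-7) + 2^(-7)
= 0.25 + 0.25 + 0.25 + 0.0625 + 0.03125 + 0.015625 + 0.015625 + 0.0078125 + 0.0078125
= 0.8906
Since 0.8906 ≤ 1, prefix-free code exists


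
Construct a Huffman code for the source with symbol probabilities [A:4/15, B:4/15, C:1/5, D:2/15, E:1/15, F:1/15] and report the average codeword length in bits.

Huffman tree construction:
Combine smallest probabilities repeatedly
Resulting codes:
  A: 01 (length 2)
  B: 10 (length 2)
  C: 00 (length 2)
  D: 110 (length 3)
  E: 1110 (length 4)
  F: 1111 (length 4)
Average length = Σ p(s) × length(s) = 2.4000 bits


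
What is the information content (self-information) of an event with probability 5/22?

Information content I(x) = -log₂(p(x))
I = -log₂(5/22) = -log₂(0.2273)
I = 2.1375 bits


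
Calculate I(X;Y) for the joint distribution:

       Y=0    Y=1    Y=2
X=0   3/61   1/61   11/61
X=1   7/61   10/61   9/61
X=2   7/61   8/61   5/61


H(X) = 1.5495, H(Y) = 1.5653, H(X,Y) = 2.9886
I(X;Y) = H(X) + H(Y) - H(X,Y) = 0.1262 bits


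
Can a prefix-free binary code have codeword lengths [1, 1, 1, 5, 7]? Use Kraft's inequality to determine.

Kraft inequality: Σ 2^(-l_i) ≤ 1 for prefix-free code
Calculating: 2^(-1) + 2^(-1) + 2^(-1) + 2^(-5) + 2^(-7)
= 0.5 + 0.5 + 0.5 + 0.03125 + 0.0078125
= 1.5391
Since 1.5391 > 1, prefix-free code does not exist


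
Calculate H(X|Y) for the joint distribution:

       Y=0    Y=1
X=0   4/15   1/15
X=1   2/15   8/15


H(X|Y) = Σ_y p(y) H(X|Y=y)
  p(Y=0) = 2/5, H(X|Y=0) = 0.9183
  p(Y=1) = 3/5, H(X|Y=1) = 0.5033
H(X|Y) = 0.4000×0.9183 + 0.6000×0.5033 = 0.6693 bits


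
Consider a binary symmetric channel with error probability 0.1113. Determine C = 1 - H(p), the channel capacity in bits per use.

For BSC with error probability p:
C = 1 - H(p) where H(p) is binary entropy
H(0.1113) = -0.1113 × log₂(0.1113) - 0.8887 × log₂(0.8887)
H(p) = 0.5038
C = 1 - 0.5038 = 0.4962 bits/use


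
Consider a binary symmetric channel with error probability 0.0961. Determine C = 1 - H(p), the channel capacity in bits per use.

For BSC with error probability p:
C = 1 - H(p) where H(p) is binary entropy
H(0.0961) = -0.0961 × log₂(0.0961) - 0.9039 × log₂(0.9039)
H(p) = 0.4565
C = 1 - 0.4565 = 0.5435 bits/use


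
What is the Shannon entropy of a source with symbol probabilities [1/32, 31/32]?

H(X) = -Σ p(x) log₂ p(x)
  -1/32 × log₂(1/32) = 0.1562
  -31/32 × log₂(31/32) = 0.0444
H(X) = 0.2006 bits


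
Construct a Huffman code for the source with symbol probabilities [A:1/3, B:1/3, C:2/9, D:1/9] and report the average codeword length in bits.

Huffman tree construction:
Combine smallest probabilities repeatedly
Resulting codes:
  A: 10 (length 2)
  B: 11 (length 2)
  C: 01 (length 2)
  D: 00 (length 2)
Average length = Σ p(s) × length(s) = 2.0000 bits


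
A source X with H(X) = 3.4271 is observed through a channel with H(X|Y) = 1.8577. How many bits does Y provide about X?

I(X;Y) = H(X) - H(X|Y)
I(X;Y) = 3.4271 - 1.8577 = 1.5694 bits


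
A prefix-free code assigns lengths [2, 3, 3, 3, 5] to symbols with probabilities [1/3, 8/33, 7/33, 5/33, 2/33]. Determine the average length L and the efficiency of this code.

Average length L = Σ p_i × l_i = 2.7879 bits
Entropy H = 2.1561 bits
Efficiency η = H/L × 100% = 77.34%


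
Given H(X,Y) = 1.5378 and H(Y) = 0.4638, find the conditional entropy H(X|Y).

Chain rule: H(X,Y) = H(X|Y) + H(Y)
H(X|Y) = H(X,Y) - H(Y) = 1.5378 - 0.4638 = 1.074 bits


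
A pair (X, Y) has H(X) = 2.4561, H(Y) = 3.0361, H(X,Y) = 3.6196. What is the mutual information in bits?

I(X;Y) = H(X) + H(Y) - H(X,Y)
I(X;Y) = 2.4561 + 3.0361 - 3.6196 = 1.8726 bits


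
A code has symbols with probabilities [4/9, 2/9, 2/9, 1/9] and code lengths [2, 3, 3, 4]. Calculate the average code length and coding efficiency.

Average length L = Σ p_i × l_i = 2.6667 bits
Entropy H = 1.8366 bits
Efficiency η = H/L × 100% = 68.87%


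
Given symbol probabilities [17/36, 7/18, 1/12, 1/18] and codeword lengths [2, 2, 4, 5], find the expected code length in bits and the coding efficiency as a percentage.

Average length L = Σ p_i × l_i = 2.3333 bits
Entropy H = 1.5715 bits
Efficiency η = H/L × 100% = 67.35%


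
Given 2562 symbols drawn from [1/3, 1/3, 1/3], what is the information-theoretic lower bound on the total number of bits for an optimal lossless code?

Entropy H = 1.5850 bits/symbol
Minimum bits = H × n = 1.5850 × 2562
= 4060.67 bits


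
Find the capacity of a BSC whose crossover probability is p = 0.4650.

For BSC with error probability p:
C = 1 - H(p) where H(p) is binary entropy
H(0.4650) = -0.4650 × log₂(0.4650) - 0.5350 × log₂(0.5350)
H(p) = 0.9965
C = 1 - 0.9965 = 0.0035 bits/use


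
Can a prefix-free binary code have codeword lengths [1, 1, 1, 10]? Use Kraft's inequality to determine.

Kraft inequality: Σ 2^(-l_i) ≤ 1 for prefix-free code
Calculating: 2^(-1) + 2^(-1) + 2^(-1) + 2^(-10)
= 0.5 + 0.5 + 0.5 + 0.0009765625
= 1.5010
Since 1.5010 > 1, prefix-free code does not exist


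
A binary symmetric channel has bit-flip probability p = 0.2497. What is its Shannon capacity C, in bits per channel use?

For BSC with error probability p:
C = 1 - H(p) where H(p) is binary entropy
H(0.2497) = -0.2497 × log₂(0.2497) - 0.7503 × log₂(0.7503)
H(p) = 0.8108
C = 1 - 0.8108 = 0.1892 bits/use


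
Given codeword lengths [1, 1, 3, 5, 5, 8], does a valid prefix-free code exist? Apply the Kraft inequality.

Kraft inequality: Σ 2^(-l_i) ≤ 1 for prefix-free code
Calculating: 2^(-1) + 2^(-1) + 2^(-3) + 2^(-5) + 2^(-5) + 2^(-8)
= 0.5 + 0.5 + 0.125 + 0.03125 + 0.03125 + 0.00390625
= 1.1914
Since 1.1914 > 1, prefix-free code does not exist


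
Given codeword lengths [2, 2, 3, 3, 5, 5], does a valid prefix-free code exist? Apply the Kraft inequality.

Kraft inequality: Σ 2^(-l_i) ≤ 1 for prefix-free code
Calculating: 2^(-2) + 2^(-2) + 2^(-3) + 2^(-3) + 2^(-5) + 2^(-5)
= 0.25 + 0.25 + 0.125 + 0.125 + 0.03125 + 0.03125
= 0.8125
Since 0.8125 ≤ 1, prefix-free code exists


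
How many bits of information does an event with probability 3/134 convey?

Information content I(x) = -log₂(p(x))
I = -log₂(3/134) = -log₂(0.0224)
I = 5.4811 bits


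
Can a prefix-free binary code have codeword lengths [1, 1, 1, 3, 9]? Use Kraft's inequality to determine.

Kraft inequality: Σ 2^(-l_i) ≤ 1 for prefix-free code
Calculating: 2^(-1) + 2^(-1) + 2^(-1) + 2^(-3) + 2^(-9)
= 0.5 + 0.5 + 0.5 + 0.125 + 0.001953125
= 1.6270
Since 1.6270 > 1, prefix-free code does not exist


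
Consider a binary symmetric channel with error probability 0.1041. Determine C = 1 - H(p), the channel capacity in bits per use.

For BSC with error probability p:
C = 1 - H(p) where H(p) is binary entropy
H(0.1041) = -0.1041 × log₂(0.1041) - 0.8959 × log₂(0.8959)
H(p) = 0.4819
C = 1 - 0.4819 = 0.5181 bits/use


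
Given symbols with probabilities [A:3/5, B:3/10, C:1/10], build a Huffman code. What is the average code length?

Huffman tree construction:
Combine smallest probabilities repeatedly
Resulting codes:
  A: 1 (length 1)
  B: 01 (length 2)
  C: 00 (length 2)
Average length = Σ p(s) × length(s) = 1.4000 bits


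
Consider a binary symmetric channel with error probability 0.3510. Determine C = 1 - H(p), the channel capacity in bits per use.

For BSC with error probability p:
C = 1 - H(p) where H(p) is binary entropy
H(0.3510) = -0.3510 × log₂(0.3510) - 0.6490 × log₂(0.6490)
H(p) = 0.9350
C = 1 - 0.9350 = 0.0650 bits/use


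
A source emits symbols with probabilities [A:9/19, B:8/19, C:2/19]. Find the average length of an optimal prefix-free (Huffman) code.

Huffman tree construction:
Combine smallest probabilities repeatedly
Resulting codes:
  A: 0 (length 1)
  B: 11 (length 2)
  C: 10 (length 2)
Average length = Σ p(s) × length(s) = 1.5263 bits


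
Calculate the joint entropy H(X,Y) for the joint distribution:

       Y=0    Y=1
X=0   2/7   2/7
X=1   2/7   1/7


H(X,Y) = -Σ p(x,y) log₂ p(x,y)
  p(0,0)=2/7: -0.2857 × log₂(0.2857) = 0.5164
  p(0,1)=2/7: -0.2857 × log₂(0.2857) = 0.5164
  p(1,0)=2/7: -0.2857 × log₂(0.2857) = 0.5164
  p(1,1)=1/7: -0.1429 × log₂(0.1429) = 0.4011
H(X,Y) = 1.9502 bits


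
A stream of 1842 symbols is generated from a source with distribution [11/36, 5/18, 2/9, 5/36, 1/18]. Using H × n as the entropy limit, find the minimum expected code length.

Entropy H = 2.1454 bits/symbol
Minimum bits = H × n = 2.1454 × 1842
= 3951.84 bits


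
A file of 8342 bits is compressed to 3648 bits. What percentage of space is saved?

Space savings = (1 - Compressed/Original) × 100%
= (1 - 3648/8342) × 100%
= 56.27%


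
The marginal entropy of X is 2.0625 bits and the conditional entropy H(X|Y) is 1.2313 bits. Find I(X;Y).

I(X;Y) = H(X) - H(X|Y)
I(X;Y) = 2.0625 - 1.2313 = 0.8312 bits


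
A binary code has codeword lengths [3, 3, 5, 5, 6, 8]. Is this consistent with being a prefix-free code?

Kraft inequality: Σ 2^(-l_i) ≤ 1 for prefix-free code
Calculating: 2^(-3) + 2^(-3) + 2^(-5) + 2^(-5) + 2^(-6) + 2^(-8)
= 0.125 + 0.125 + 0.03125 + 0.03125 + 0.015625 + 0.00390625
= 0.3320
Since 0.3320 ≤ 1, prefix-free code exists


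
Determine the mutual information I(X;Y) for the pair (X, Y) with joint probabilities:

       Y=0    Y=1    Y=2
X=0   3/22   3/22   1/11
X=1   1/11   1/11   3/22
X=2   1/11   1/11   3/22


H(X) = 1.5820, H(Y) = 1.5820, H(X,Y) = 3.1404
I(X;Y) = H(X) + H(Y) - H(X,Y) = 0.0237 bits


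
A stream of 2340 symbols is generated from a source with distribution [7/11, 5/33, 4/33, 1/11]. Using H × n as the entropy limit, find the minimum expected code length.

Entropy H = 1.5110 bits/symbol
Minimum bits = H × n = 1.5110 × 2340
= 3535.66 bits


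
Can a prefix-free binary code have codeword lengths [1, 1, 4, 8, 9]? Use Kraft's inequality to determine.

Kraft inequality: Σ 2^(-l_i) ≤ 1 for prefix-free code
Calculating: 2^(-1) + 2^(-1) + 2^(-4) + 2^(-8) + 2^(-9)
= 0.5 + 0.5 + 0.0625 + 0.00390625 + 0.001953125
= 1.0684
Since 1.0684 > 1, prefix-free code does not exist


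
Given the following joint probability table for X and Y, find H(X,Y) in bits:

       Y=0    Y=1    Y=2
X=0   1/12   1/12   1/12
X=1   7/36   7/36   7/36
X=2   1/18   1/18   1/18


H(X,Y) = -Σ p(x,y) log₂ p(x,y)
  p(0,0)=1/12: -0.0833 × log₂(0.0833) = 0.2987
  p(0,1)=1/12: -0.0833 × log₂(0.0833) = 0.2987
  p(0,2)=1/12: -0.0833 × log₂(0.0833) = 0.2987
  p(1,0)=7/36: -0.1944 × log₂(0.1944) = 0.4594
  p(1,1)=7/36: -0.1944 × log₂(0.1944) = 0.4594
  p(1,2)=7/36: -0.1944 × log₂(0.1944) = 0.4594
  p(2,0)=1/18: -0.0556 × log₂(0.0556) = 0.2317
  p(2,1)=1/18: -0.0556 × log₂(0.0556) = 0.2317
  p(2,2)=1/18: -0.0556 × log₂(0.0556) = 0.2317
H(X,Y) = 2.9694 bits


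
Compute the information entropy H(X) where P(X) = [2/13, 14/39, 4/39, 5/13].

H(X) = -Σ p(x) log₂ p(x)
  -2/13 × log₂(2/13) = 0.4155
  -14/39 × log₂(14/39) = 0.5306
  -4/39 × log₂(4/39) = 0.3370
  -5/13 × log₂(5/13) = 0.5302
H(X) = 1.8132 bits


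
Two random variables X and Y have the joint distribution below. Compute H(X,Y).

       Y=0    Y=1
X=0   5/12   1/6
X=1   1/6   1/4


H(X,Y) = -Σ p(x,y) log₂ p(x,y)
  p(0,0)=5/12: -0.4167 × log₂(0.4167) = 0.5263
  p(0,1)=1/6: -0.1667 × log₂(0.1667) = 0.4308
  p(1,0)=1/6: -0.1667 × log₂(0.1667) = 0.4308
  p(1,1)=1/4: -0.2500 × log₂(0.2500) = 0.5000
H(X,Y) = 1.8879 bits


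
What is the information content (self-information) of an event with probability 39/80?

Information content I(x) = -log₂(p(x))
I = -log₂(39/80) = -log₂(0.4875)
I = 1.0365 bits


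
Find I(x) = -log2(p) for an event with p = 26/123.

Information content I(x) = -log₂(p(x))
I = -log₂(26/123) = -log₂(0.2114)
I = 2.2421 bits


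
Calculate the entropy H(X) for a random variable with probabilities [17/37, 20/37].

H(X) = -Σ p(x) log₂ p(x)
  -17/37 × log₂(17/37) = 0.5155
  -20/37 × log₂(20/37) = 0.4797
H(X) = 0.9953 bits


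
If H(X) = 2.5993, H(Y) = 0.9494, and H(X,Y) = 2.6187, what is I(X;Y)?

I(X;Y) = H(X) + H(Y) - H(X,Y)
I(X;Y) = 2.5993 + 0.9494 - 2.6187 = 0.93 bits


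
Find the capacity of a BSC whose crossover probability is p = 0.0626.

For BSC with error probability p:
C = 1 - H(p) where H(p) is binary entropy
H(0.0626) = -0.0626 × log₂(0.0626) - 0.9374 × log₂(0.9374)
H(p) = 0.3377
C = 1 - 0.3377 = 0.6623 bits/use


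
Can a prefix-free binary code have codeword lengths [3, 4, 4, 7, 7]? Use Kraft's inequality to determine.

Kraft inequality: Σ 2^(-l_i) ≤ 1 for prefix-free code
Calculating: 2^(-3) + 2^(-4) + 2^(-4) + 2^(-7) + 2^(-7)
= 0.125 + 0.0625 + 0.0625 + 0.0078125 + 0.0078125
= 0.2656
Since 0.2656 ≤ 1, prefix-free code exists


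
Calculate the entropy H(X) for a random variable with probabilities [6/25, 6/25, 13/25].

H(X) = -Σ p(x) log₂ p(x)
  -6/25 × log₂(6/25) = 0.4941
  -6/25 × log₂(6/25) = 0.4941
  -13/25 × log₂(13/25) = 0.4906
H(X) = 1.4788 bits


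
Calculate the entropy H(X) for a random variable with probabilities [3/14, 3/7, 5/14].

H(X) = -Σ p(x) log₂ p(x)
  -3/14 × log₂(3/14) = 0.4762
  -3/7 × log₂(3/7) = 0.5239
  -5/14 × log₂(5/14) = 0.5305
H(X) = 1.5306 bits


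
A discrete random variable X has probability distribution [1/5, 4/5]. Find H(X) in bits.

H(X) = -Σ p(x) log₂ p(x)
  -1/5 × log₂(1/5) = 0.4644
  -4/5 × log₂(4/5) = 0.2575
H(X) = 0.7219 bits


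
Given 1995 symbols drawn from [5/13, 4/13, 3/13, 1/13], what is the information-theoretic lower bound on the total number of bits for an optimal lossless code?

Entropy H = 1.8262 bits/symbol
Minimum bits = H × n = 1.8262 × 1995
= 3643.36 bits


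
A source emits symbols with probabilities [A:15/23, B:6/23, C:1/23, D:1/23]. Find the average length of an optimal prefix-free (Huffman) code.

Huffman tree construction:
Combine smallest probabilities repeatedly
Resulting codes:
  A: 1 (length 1)
  B: 01 (length 2)
  C: 000 (length 3)
  D: 001 (length 3)
Average length = Σ p(s) × length(s) = 1.4348 bits


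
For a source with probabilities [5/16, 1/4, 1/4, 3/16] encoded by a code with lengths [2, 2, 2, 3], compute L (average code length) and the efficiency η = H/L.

Average length L = Σ p_i × l_i = 2.1875 bits
Entropy H = 1.9772 bits
Efficiency η = H/L × 100% = 90.39%


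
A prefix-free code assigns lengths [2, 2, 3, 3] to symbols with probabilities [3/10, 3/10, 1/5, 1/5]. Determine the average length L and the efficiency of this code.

Average length L = Σ p_i × l_i = 2.4000 bits
Entropy H = 1.9710 bits
Efficiency η = H/L × 100% = 82.12%


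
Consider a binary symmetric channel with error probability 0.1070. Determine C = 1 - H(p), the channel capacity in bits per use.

For BSC with error probability p:
C = 1 - H(p) where H(p) is binary entropy
H(0.1070) = -0.1070 × log₂(0.1070) - 0.8930 × log₂(0.8930)
H(p) = 0.4908
C = 1 - 0.4908 = 0.5092 bits/use


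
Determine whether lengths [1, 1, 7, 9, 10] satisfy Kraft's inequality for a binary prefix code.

Kraft inequality: Σ 2^(-l_i) ≤ 1 for prefix-free code
Calculating: 2^(-1) + 2^(-1) + 2^(-7) + 2^(-9) + 2^(-10)
= 0.5 + 0.5 + 0.0078125 + 0.001953125 + 0.0009765625
= 1.0107
Since 1.0107 > 1, prefix-free code does not exist


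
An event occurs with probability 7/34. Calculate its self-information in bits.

Information content I(x) = -log₂(p(x))
I = -log₂(7/34) = -log₂(0.2059)
I = 2.2801 bits


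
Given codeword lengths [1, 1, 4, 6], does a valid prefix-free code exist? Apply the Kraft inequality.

Kraft inequality: Σ 2^(-l_i) ≤ 1 for prefix-free code
Calculating: 2^(-1) + 2^(-1) + 2^(-4) + 2^(-6)
= 0.5 + 0.5 + 0.0625 + 0.015625
= 1.0781
Since 1.0781 > 1, prefix-free code does not exist


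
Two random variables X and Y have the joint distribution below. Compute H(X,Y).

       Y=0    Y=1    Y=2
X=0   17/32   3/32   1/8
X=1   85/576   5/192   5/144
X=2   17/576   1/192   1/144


H(X,Y) = -Σ p(x,y) log₂ p(x,y)
  p(0,0)=17/32: -0.5312 × log₂(0.5312) = 0.4848
  p(0,1)=3/32: -0.0938 × log₂(0.0938) = 0.3202
  p(0,2)=1/8: -0.1250 × log₂(0.1250) = 0.3750
  p(1,0)=85/576: -0.1476 × log₂(0.1476) = 0.4074
  p(1,1)=5/192: -0.0260 × log₂(0.0260) = 0.1371
  p(1,2)=5/144: -0.0347 × log₂(0.0347) = 0.1683
  p(2,0)=17/576: -0.0295 × log₂(0.0295) = 0.1500
  p(2,1)=1/192: -0.0052 × log₂(0.0052) = 0.0395
  p(2,2)=1/144: -0.0069 × log₂(0.0069) = 0.0498
H(X,Y) = 2.1320 bits


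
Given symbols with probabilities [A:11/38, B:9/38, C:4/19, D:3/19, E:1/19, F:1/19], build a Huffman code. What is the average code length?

Huffman tree construction:
Combine smallest probabilities repeatedly
Resulting codes:
  A: 11 (length 2)
  B: 01 (length 2)
  C: 00 (length 2)
  D: 101 (length 3)
  E: 1000 (length 4)
  F: 1001 (length 4)
Average length = Σ p(s) × length(s) = 2.3684 bits


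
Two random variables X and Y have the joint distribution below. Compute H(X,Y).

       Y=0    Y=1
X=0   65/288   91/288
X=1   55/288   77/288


H(X,Y) = -Σ p(x,y) log₂ p(x,y)
  p(0,0)=65/288: -0.2257 × log₂(0.2257) = 0.4847
  p(0,1)=91/288: -0.3160 × log₂(0.3160) = 0.5252
  p(1,0)=55/288: -0.1910 × log₂(0.1910) = 0.4561
  p(1,1)=77/288: -0.2674 × log₂(0.2674) = 0.5088
H(X,Y) = 1.9749 bits


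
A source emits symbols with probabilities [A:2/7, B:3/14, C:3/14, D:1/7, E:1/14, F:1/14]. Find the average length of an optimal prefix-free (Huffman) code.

Huffman tree construction:
Combine smallest probabilities repeatedly
Resulting codes:
  A: 10 (length 2)
  B: 00 (length 2)
  C: 01 (length 2)
  D: 110 (length 3)
  E: 1110 (length 4)
  F: 1111 (length 4)
Average length = Σ p(s) × length(s) = 2.4286 bits


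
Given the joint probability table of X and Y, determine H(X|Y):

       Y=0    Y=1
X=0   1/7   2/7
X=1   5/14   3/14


H(X|Y) = Σ_y p(y) H(X|Y=y)
  p(Y=0) = 1/2, H(X|Y=0) = 0.8631
  p(Y=1) = 1/2, H(X|Y=1) = 0.9852
H(X|Y) = 0.5000×0.8631 + 0.5000×0.9852 = 0.9242 bits


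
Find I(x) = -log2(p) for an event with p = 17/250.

Information content I(x) = -log₂(p(x))
I = -log₂(17/250) = -log₂(0.0680)
I = 3.8783 bits


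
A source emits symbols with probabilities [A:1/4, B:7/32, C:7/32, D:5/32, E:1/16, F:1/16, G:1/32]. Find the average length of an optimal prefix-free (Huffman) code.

Huffman tree construction:
Combine smallest probabilities repeatedly
Resulting codes:
  A: 10 (length 2)
  B: 00 (length 2)
  C: 01 (length 2)
  D: 110 (length 3)
  E: 11111 (length 5)
  F: 1110 (length 4)
  G: 11110 (length 5)
Average length = Σ p(s) × length(s) = 2.5625 bits


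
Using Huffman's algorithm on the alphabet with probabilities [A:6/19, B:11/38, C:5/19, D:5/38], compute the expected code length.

Huffman tree construction:
Combine smallest probabilities repeatedly
Resulting codes:
  A: 11 (length 2)
  B: 10 (length 2)
  C: 01 (length 2)
  D: 00 (length 2)
Average length = Σ p(s) × length(s) = 2.0000 bits


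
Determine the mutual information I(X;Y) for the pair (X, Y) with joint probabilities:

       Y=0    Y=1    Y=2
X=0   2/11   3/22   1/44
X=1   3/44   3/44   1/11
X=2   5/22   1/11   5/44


H(X) = 1.5382, H(Y) = 1.5148, H(X,Y) = 2.9629
I(X;Y) = H(X) + H(Y) - H(X,Y) = 0.0901 bits


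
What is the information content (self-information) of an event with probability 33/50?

Information content I(x) = -log₂(p(x))
I = -log₂(33/50) = -log₂(0.6600)
I = 0.5995 bits


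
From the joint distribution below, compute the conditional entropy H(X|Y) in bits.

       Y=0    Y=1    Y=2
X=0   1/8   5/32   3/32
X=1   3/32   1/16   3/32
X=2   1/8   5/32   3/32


H(X|Y) = Σ_y p(y) H(X|Y=y)
  p(Y=0) = 11/32, H(X|Y=0) = 1.5726
  p(Y=1) = 3/8, H(X|Y=1) = 1.4834
  p(Y=2) = 9/32, H(X|Y=2) = 1.5850
H(X|Y) = 0.3438×1.5726 + 0.3750×1.4834 + 0.2812×1.5850 = 1.5426 bits


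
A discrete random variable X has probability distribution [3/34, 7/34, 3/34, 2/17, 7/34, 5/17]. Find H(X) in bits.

H(X) = -Σ p(x) log₂ p(x)
  -3/34 × log₂(3/34) = 0.3090
  -7/34 × log₂(7/34) = 0.4694
  -3/34 × log₂(3/34) = 0.3090
  -2/17 × log₂(2/17) = 0.3632
  -7/34 × log₂(7/34) = 0.4694
  -5/17 × log₂(5/17) = 0.5193
H(X) = 2.4395 bits


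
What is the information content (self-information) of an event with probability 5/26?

Information content I(x) = -log₂(p(x))
I = -log₂(5/26) = -log₂(0.1923)
I = 2.3785 bits


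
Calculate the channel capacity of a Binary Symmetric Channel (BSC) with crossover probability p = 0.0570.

For BSC with error probability p:
C = 1 - H(p) where H(p) is binary entropy
H(0.0570) = -0.0570 × log₂(0.0570) - 0.9430 × log₂(0.9430)
H(p) = 0.3154
C = 1 - 0.3154 = 0.6846 bits/use


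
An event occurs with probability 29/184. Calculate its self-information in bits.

Information content I(x) = -log₂(p(x))
I = -log₂(29/184) = -log₂(0.1576)
I = 2.6656 bits


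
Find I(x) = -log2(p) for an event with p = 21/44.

Information content I(x) = -log₂(p(x))
I = -log₂(21/44) = -log₂(0.4773)
I = 1.0671 bits


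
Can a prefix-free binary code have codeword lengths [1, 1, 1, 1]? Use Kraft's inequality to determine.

Kraft inequality: Σ 2^(-l_i) ≤ 1 for prefix-free code
Calculating: 2^(-1) + 2^(-1) + 2^(-1) + 2^(-1)
= 0.5 + 0.5 + 0.5 + 0.5
= 2.0000
Since 2.0000 > 1, prefix-free code does not exist


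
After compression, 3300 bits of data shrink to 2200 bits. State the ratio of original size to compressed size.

Compression ratio = Original / Compressed
= 3300 / 2200 = 1.50:1


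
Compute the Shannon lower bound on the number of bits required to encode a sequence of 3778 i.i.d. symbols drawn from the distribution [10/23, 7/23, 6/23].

Entropy H = 1.5505 bits/symbol
Minimum bits = H × n = 1.5505 × 3778
= 5857.77 bits


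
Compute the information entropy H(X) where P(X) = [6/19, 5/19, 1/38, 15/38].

H(X) = -Σ p(x) log₂ p(x)
  -6/19 × log₂(6/19) = 0.5251
  -5/19 × log₂(5/19) = 0.5068
  -1/38 × log₂(1/38) = 0.1381
  -15/38 × log₂(15/38) = 0.5294
H(X) = 1.6994 bits


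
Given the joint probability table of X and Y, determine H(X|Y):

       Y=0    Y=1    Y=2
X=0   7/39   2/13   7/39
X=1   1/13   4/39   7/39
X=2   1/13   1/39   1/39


H(X|Y) = Σ_y p(y) H(X|Y=y)
  p(Y=0) = 1/3, H(X|Y=0) = 1.4573
  p(Y=1) = 11/39, H(X|Y=1) = 1.3222
  p(Y=2) = 5/13, H(X|Y=2) = 1.2867
H(X|Y) = 0.3333×1.4573 + 0.2821×1.3222 + 0.3846×1.2867 = 1.3536 bits


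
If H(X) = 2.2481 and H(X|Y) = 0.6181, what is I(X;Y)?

I(X;Y) = H(X) - H(X|Y)
I(X;Y) = 2.2481 - 0.6181 = 1.63 bits


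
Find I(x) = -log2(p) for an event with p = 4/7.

Information content I(x) = -log₂(p(x))
I = -log₂(4/7) = -log₂(0.5714)
I = 0.8074 bits


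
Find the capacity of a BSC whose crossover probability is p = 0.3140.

For BSC with error probability p:
C = 1 - H(p) where H(p) is binary entropy
H(0.3140) = -0.3140 × log₂(0.3140) - 0.6860 × log₂(0.6860)
H(p) = 0.8977
C = 1 - 0.8977 = 0.1023 bits/use


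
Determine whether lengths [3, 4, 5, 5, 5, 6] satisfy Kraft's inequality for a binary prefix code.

Kraft inequality: Σ 2^(-l_i) ≤ 1 for prefix-free code
Calculating: 2^(-3) + 2^(-4) + 2^(-5) + 2^(-5) + 2^(-5) + 2^(-6)
= 0.125 + 0.0625 + 0.03125 + 0.03125 + 0.03125 + 0.015625
= 0.2969
Since 0.2969 ≤ 1, prefix-free code exists


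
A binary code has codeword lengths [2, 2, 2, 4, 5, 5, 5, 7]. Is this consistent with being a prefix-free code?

Kraft inequality: Σ 2^(-l_i) ≤ 1 for prefix-free code
Calculating: 2^(-2) + 2^(-2) + 2^(-2) + 2^(-4) + 2^(-5) + 2^(-5) + 2^(-5) + 2^(-7)
= 0.25 + 0.25 + 0.25 + 0.0625 + 0.03125 + 0.03125 + 0.03125 + 0.0078125
= 0.9141
Since 0.9141 ≤ 1, prefix-free code exists


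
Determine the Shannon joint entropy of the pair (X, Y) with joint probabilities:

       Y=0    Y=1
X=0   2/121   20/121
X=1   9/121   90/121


H(X,Y) = -Σ p(x,y) log₂ p(x,y)
  p(0,0)=2/121: -0.0165 × log₂(0.0165) = 0.0978
  p(0,1)=20/121: -0.1653 × log₂(0.1653) = 0.4292
  p(1,0)=9/121: -0.0744 × log₂(0.0744) = 0.2788
  p(1,1)=90/121: -0.7438 × log₂(0.7438) = 0.3176
H(X,Y) = 1.1235 bits


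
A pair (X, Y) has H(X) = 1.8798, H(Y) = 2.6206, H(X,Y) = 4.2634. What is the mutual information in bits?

I(X;Y) = H(X) + H(Y) - H(X,Y)
I(X;Y) = 1.8798 + 2.6206 - 4.2634 = 0.237 bits


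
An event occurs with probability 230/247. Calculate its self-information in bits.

Information content I(x) = -log₂(p(x))
I = -log₂(230/247) = -log₂(0.9312)
I = 0.1029 bits


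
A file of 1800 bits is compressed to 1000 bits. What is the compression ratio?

Compression ratio = Original / Compressed
= 1800 / 1000 = 1.80:1


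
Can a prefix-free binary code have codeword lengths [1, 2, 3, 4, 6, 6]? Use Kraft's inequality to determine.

Kraft inequality: Σ 2^(-l_i) ≤ 1 for prefix-free code
Calculating: 2^(-1) + 2^(-2) + 2^(-3) + 2^(-4) + 2^(-6) + 2^(-6)
= 0.5 + 0.25 + 0.125 + 0.0625 + 0.015625 + 0.015625
= 0.9688
Since 0.9688 ≤ 1, prefix-free code exists


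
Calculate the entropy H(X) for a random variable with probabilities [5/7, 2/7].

H(X) = -Σ p(x) log₂ p(x)
  -5/7 × log₂(5/7) = 0.3467
  -2/7 × log₂(2/7) = 0.5164
H(X) = 0.8631 bits


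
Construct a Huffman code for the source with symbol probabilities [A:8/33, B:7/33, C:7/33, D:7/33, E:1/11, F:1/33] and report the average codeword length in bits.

Huffman tree construction:
Combine smallest probabilities repeatedly
Resulting codes:
  A: 10 (length 2)
  B: 111 (length 3)
  C: 00 (length 2)
  D: 01 (length 2)
  E: 1101 (length 4)
  F: 1100 (length 4)
Average length = Σ p(s) × length(s) = 2.4545 bits


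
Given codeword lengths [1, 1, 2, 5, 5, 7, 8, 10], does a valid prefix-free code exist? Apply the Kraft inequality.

Kraft inequality: Σ 2^(-l_i) ≤ 1 for prefix-free code
Calculating: 2^(-1) + 2^(-1) + 2^(-2) + 2^(-5) + 2^(-5) + 2^(-7) + 2^(-8) + 2^(-10)
= 0.5 + 0.5 + 0.25 + 0.03125 + 0.03125 + 0.0078125 + 0.00390625 + 0.0009765625
= 1.3252
Since 1.3252 > 1, prefix-free code does not exist


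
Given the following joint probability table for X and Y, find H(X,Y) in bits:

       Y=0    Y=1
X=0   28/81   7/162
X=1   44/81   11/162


H(X,Y) = -Σ p(x,y) log₂ p(x,y)
  p(0,0)=28/81: -0.3457 × log₂(0.3457) = 0.5298
  p(0,1)=7/162: -0.0432 × log₂(0.0432) = 0.1958
  p(1,0)=44/81: -0.5432 × log₂(0.5432) = 0.4783
  p(1,1)=11/162: -0.0679 × log₂(0.0679) = 0.2635
H(X,Y) = 1.4673 bits


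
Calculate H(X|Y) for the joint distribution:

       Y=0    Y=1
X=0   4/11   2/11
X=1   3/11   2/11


H(X|Y) = Σ_y p(y) H(X|Y=y)
  p(Y=0) = 7/11, H(X|Y=0) = 0.9852
  p(Y=1) = 4/11, H(X|Y=1) = 1.0000
H(X|Y) = 0.6364×0.9852 + 0.3636×1.0000 = 0.9906 bits


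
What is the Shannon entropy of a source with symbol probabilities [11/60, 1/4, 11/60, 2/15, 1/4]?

H(X) = -Σ p(x) log₂ p(x)
  -11/60 × log₂(11/60) = 0.4487
  -1/4 × log₂(1/4) = 0.5000
  -11/60 × log₂(11/60) = 0.4487
  -2/15 × log₂(2/15) = 0.3876
  -1/4 × log₂(1/4) = 0.5000
H(X) = 2.2850 bits


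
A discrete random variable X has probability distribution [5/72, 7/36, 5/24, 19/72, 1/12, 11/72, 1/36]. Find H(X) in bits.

H(X) = -Σ p(x) log₂ p(x)
  -5/72 × log₂(5/72) = 0.2672
  -7/36 × log₂(7/36) = 0.4594
  -5/24 × log₂(5/24) = 0.4715
  -19/72 × log₂(19/72) = 0.5072
  -1/12 × log₂(1/12) = 0.2987
  -11/72 × log₂(11/72) = 0.4141
  -1/36 × log₂(1/36) = 0.1436
H(X) = 2.5617 bits


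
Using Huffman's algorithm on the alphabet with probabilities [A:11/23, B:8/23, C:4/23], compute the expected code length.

Huffman tree construction:
Combine smallest probabilities repeatedly
Resulting codes:
  A: 0 (length 1)
  B: 11 (length 2)
  C: 10 (length 2)
Average length = Σ p(s) × length(s) = 1.5217 bits


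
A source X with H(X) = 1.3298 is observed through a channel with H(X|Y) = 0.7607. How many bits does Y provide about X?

I(X;Y) = H(X) - H(X|Y)
I(X;Y) = 1.3298 - 0.7607 = 0.5691 bits


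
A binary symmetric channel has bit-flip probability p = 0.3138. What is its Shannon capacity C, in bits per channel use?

For BSC with error probability p:
C = 1 - H(p) where H(p) is binary entropy
H(0.3138) = -0.3138 × log₂(0.3138) - 0.6862 × log₂(0.6862)
H(p) = 0.8975
C = 1 - 0.8975 = 0.1025 bits/use


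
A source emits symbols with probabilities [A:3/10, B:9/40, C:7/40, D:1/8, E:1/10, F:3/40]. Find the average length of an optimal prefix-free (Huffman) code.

Huffman tree construction:
Combine smallest probabilities repeatedly
Resulting codes:
  A: 10 (length 2)
  B: 01 (length 2)
  C: 111 (length 3)
  D: 110 (length 3)
  E: 001 (length 3)
  F: 000 (length 3)
Average length = Σ p(s) × length(s) = 2.4750 bits


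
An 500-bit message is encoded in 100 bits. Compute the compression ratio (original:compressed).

Compression ratio = Original / Compressed
= 500 / 100 = 5.00:1


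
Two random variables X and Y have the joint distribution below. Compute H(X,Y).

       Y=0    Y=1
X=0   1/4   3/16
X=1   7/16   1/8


H(X,Y) = -Σ p(x,y) log₂ p(x,y)
  p(0,0)=1/4: -0.2500 × log₂(0.2500) = 0.5000
  p(0,1)=3/16: -0.1875 × log₂(0.1875) = 0.4528
  p(1,0)=7/16: -0.4375 × log₂(0.4375) = 0.5218
  p(1,1)=1/8: -0.1250 × log₂(0.1250) = 0.3750
H(X,Y) = 1.8496 bits


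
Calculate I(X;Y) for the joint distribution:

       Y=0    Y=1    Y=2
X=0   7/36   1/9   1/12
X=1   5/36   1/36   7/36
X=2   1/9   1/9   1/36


H(X) = 1.5605, H(Y) = 1.5426, H(X,Y) = 2.9569
I(X;Y) = H(X) + H(Y) - H(X,Y) = 0.1462 bits


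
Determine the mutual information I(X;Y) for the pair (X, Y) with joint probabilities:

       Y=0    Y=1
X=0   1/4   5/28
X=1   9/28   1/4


H(X) = 0.9852, H(Y) = 0.9852, H(X,Y) = 1.9701
I(X;Y) = H(X) + H(Y) - H(X,Y) = 0.0003 bits


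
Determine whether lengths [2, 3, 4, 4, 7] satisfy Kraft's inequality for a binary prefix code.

Kraft inequality: Σ 2^(-l_i) ≤ 1 for prefix-free code
Calculating: 2^(-2) + 2^(-3) + 2^(-4) + 2^(-4) + 2^(-7)
= 0.25 + 0.125 + 0.0625 + 0.0625 + 0.0078125
= 0.5078
Since 0.5078 ≤ 1, prefix-free code exists


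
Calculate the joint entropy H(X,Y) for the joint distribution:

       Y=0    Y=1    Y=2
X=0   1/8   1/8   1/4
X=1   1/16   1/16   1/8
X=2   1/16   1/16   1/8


H(X,Y) = -Σ p(x,y) log₂ p(x,y)
  p(0,0)=1/8: -0.1250 × log₂(0.1250) = 0.3750
  p(0,1)=1/8: -0.1250 × log₂(0.1250) = 0.3750
  p(0,2)=1/4: -0.2500 × log₂(0.2500) = 0.5000
  p(1,0)=1/16: -0.0625 × log₂(0.0625) = 0.2500
  p(1,1)=1/16: -0.0625 × log₂(0.0625) = 0.2500
  p(1,2)=1/8: -0.1250 × log₂(0.1250) = 0.3750
  p(2,0)=1/16: -0.0625 × log₂(0.0625) = 0.2500
  p(2,1)=1/16: -0.0625 × log₂(0.0625) = 0.2500
  p(2,2)=1/8: -0.1250 × log₂(0.1250) = 0.3750
H(X,Y) = 3.0000 bits


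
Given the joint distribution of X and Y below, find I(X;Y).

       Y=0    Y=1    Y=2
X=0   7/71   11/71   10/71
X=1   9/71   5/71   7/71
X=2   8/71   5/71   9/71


H(X) = 1.5730, H(Y) = 1.5795, H(X,Y) = 3.1236
I(X;Y) = H(X) + H(Y) - H(X,Y) = 0.0288 bits


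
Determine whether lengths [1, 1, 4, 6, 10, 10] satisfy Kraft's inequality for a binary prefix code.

Kraft inequality: Σ 2^(-l_i) ≤ 1 for prefix-free code
Calculating: 2^(-1) + 2^(-1) + 2^(-4) + 2^(-6) + 2^(-10) + 2^(-10)
= 0.5 + 0.5 + 0.0625 + 0.015625 + 0.0009765625 + 0.0009765625
= 1.0801
Since 1.0801 > 1, prefix-free code does not exist


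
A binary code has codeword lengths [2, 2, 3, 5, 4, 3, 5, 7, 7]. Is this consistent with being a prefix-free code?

Kraft inequality: Σ 2^(-l_i) ≤ 1 for prefix-free code
Calculating: 2^(-2) + 2^(-2) + 2^(-3) + 2^(-5) + 2^(-4) + 2^(-3) + 2^(-5) + 2^(-7) + 2^(-7)
= 0.25 + 0.25 + 0.125 + 0.03125 + 0.0625 + 0.125 + 0.03125 + 0.0078125 + 0.0078125
= 0.8906
Since 0.8906 ≤ 1, prefix-free code exists


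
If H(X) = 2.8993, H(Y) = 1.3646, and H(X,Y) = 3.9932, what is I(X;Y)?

I(X;Y) = H(X) + H(Y) - H(X,Y)
I(X;Y) = 2.8993 + 1.3646 - 3.9932 = 0.2707 bits


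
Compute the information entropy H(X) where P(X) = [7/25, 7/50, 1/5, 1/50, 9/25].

H(X) = -Σ p(x) log₂ p(x)
  -7/25 × log₂(7/25) = 0.5142
  -7/50 × log₂(7/50) = 0.3971
  -1/5 × log₂(1/5) = 0.4644
  -1/50 × log₂(1/50) = 0.1129
  -9/25 × log₂(9/25) = 0.5306
H(X) = 2.0192 bits


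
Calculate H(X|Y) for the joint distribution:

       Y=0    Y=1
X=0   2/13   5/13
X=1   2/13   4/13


H(X|Y) = Σ_y p(y) H(X|Y=y)
  p(Y=0) = 4/13, H(X|Y=0) = 1.0000
  p(Y=1) = 9/13, H(X|Y=1) = 0.9911
H(X|Y) = 0.3077×1.0000 + 0.6923×0.9911 = 0.9938 bits


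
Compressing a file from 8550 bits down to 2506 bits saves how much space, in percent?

Space savings = (1 - Compressed/Original) × 100%
= (1 - 2506/8550) × 100%
= 70.69%


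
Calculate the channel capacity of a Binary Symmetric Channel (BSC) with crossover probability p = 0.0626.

For BSC with error probability p:
C = 1 - H(p) where H(p) is binary entropy
H(0.0626) = -0.0626 × log₂(0.0626) - 0.9374 × log₂(0.9374)
H(p) = 0.3377
C = 1 - 0.3377 = 0.6623 bits/use


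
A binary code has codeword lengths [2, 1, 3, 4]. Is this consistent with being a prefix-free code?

Kraft inequality: Σ 2^(-l_i) ≤ 1 for prefix-free code
Calculating: 2^(-2) + 2^(-1) + 2^(-3) + 2^(-4)
= 0.25 + 0.5 + 0.125 + 0.0625
= 0.9375
Since 0.9375 ≤ 1, prefix-free code exists


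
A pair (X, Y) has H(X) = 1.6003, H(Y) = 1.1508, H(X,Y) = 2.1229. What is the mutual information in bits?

I(X;Y) = H(X) + H(Y) - H(X,Y)
I(X;Y) = 1.6003 + 1.1508 - 2.1229 = 0.6282 bits


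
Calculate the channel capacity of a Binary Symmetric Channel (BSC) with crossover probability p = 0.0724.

For BSC with error probability p:
C = 1 - H(p) where H(p) is binary entropy
H(0.0724) = -0.0724 × log₂(0.0724) - 0.9276 × log₂(0.9276)
H(p) = 0.3748
C = 1 - 0.3748 = 0.6252 bits/use


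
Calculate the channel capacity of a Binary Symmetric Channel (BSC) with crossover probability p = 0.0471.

For BSC with error probability p:
C = 1 - H(p) where H(p) is binary entropy
H(0.0471) = -0.0471 × log₂(0.0471) - 0.9529 × log₂(0.9529)
H(p) = 0.2739
C = 1 - 0.2739 = 0.7261 bits/use


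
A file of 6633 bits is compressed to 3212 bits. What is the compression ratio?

Compression ratio = Original / Compressed
= 6633 / 3212 = 2.07:1


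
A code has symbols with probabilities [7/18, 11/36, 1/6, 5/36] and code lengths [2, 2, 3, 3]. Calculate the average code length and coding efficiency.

Average length L = Σ p_i × l_i = 2.3056 bits
Entropy H = 1.8789 bits
Efficiency η = H/L × 100% = 81.50%


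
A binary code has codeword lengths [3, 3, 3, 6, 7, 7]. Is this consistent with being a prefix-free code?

Kraft inequality: Σ 2^(-l_i) ≤ 1 for prefix-free code
Calculating: 2^(-3) + 2^(-3) + 2^(-3) + 2^(-6) + 2^(-7) + 2^(-7)
= 0.125 + 0.125 + 0.125 + 0.015625 + 0.0078125 + 0.0078125
= 0.4062
Since 0.4062 ≤ 1, prefix-free code exists


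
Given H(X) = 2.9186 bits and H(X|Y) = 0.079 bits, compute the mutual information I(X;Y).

I(X;Y) = H(X) - H(X|Y)
I(X;Y) = 2.9186 - 0.079 = 2.8396 bits


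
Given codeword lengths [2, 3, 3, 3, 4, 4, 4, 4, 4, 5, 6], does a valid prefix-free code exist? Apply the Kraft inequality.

Kraft inequality: Σ 2^(-l_i) ≤ 1 for prefix-free code
Calculating: 2^(-2) + 2^(-3) + 2^(-3) + 2^(-3) + 2^(-4) + 2^(-4) + 2^(-4) + 2^(-4) + 2^(-4) + 2^(-5) + 2^(-6)
= 0.25 + 0.125 + 0.125 + 0.125 + 0.0625 + 0.0625 + 0.0625 + 0.0625 + 0.0625 + 0.03125 + 0.015625
= 0.9844
Since 0.9844 ≤ 1, prefix-free code exists


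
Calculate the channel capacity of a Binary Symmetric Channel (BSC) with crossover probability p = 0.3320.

For BSC with error probability p:
C = 1 - H(p) where H(p) is binary entropy
H(0.3320) = -0.3320 × log₂(0.3320) - 0.6680 × log₂(0.6680)
H(p) = 0.9170
C = 1 - 0.9170 = 0.0830 bits/use


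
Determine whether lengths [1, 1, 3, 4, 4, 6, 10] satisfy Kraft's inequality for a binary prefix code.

Kraft inequality: Σ 2^(-l_i) ≤ 1 for prefix-free code
Calculating: 2^(-1) + 2^(-1) + 2^(-3) + 2^(-4) + 2^(-4) + 2^(-6) + 2^(-10)
= 0.5 + 0.5 + 0.125 + 0.0625 + 0.0625 + 0.015625 + 0.0009765625
= 1.2666
Since 1.2666 > 1, prefix-free code does not exist
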